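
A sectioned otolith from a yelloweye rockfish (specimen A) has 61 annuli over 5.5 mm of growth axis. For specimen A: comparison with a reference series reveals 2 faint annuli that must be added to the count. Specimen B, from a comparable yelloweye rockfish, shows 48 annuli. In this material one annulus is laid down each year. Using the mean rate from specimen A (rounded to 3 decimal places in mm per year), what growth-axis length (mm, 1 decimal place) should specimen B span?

4.2 mm

Specimen A: adjusted count: 61 + 2 = 63 annuli.
A: 5.5 mm over 63 years gives 5.5 / 63 ≈ 0.087 mm per year.
For B, 0.087 mm/year × 48 years = 4.2 mm.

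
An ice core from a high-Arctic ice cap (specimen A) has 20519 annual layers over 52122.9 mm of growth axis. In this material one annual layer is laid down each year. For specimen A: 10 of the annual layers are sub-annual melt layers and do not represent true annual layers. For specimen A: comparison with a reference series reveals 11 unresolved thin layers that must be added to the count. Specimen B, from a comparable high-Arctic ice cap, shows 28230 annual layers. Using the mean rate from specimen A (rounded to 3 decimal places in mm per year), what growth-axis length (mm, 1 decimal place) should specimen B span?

Specimen A: correcting the raw count gives 20519 − 10 + 11 = 20520 true annual layers.
A: Mean rate = 52122.9 mm / 20520 years ≈ 2.540 mm/yr.
For B, 2.540 mm/year × 28230 years = 71704.2 mm.

71704.2 mm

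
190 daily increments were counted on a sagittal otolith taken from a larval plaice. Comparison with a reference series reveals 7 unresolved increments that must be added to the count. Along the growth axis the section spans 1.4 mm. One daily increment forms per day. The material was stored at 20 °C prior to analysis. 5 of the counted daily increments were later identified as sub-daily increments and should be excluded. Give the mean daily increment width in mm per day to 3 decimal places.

0.007 mm per day

After corrections the count is 190 − 5 + 7 = 192 daily increments.
1.4 mm over 192 days gives 1.4 / 192 ≈ 0.007 mm per day.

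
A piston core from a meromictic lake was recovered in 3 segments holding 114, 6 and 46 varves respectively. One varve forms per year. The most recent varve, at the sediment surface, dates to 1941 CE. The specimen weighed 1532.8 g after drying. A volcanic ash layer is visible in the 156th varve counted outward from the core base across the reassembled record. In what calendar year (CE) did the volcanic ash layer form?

1931 CE

Total varves = 114 + 6 + 46 = 166.
166 − 156 = 10 varves lie beyond the volcanic ash layer toward the sediment surface.
Counting back 10 years from 1941 CE places the volcanic ash layer in 1941 − 10 = 1931 CE.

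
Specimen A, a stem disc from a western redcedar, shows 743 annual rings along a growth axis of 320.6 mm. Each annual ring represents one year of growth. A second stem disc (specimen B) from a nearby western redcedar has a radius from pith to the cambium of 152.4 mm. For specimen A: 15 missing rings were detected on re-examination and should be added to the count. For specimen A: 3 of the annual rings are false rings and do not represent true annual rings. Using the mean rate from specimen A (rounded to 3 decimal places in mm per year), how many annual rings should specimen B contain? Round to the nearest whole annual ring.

359 annual rings

Specimen A: true annual ring count = 743 − 3 + 15 = 755.
A: Mean rate = 320.6 mm / 755 years ≈ 0.425 mm per year.
Specimen B: 152.4 mm / 0.425 mm per year = 358.59 years ≈ 359 annual rings.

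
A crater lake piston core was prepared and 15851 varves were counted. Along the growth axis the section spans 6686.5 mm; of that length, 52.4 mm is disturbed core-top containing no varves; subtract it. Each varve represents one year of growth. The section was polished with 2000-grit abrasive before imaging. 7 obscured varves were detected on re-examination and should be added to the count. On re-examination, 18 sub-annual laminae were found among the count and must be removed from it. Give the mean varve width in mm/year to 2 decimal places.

0.42 mm/year

After corrections the count is 15851 − 18 + 7 = 15840 varves.
The growth record spans 6686.5 − 52.4 = 6634.1 mm.
6634.1 mm over 15840 years gives 6634.1 / 15840 ≈ 0.42 mm/year.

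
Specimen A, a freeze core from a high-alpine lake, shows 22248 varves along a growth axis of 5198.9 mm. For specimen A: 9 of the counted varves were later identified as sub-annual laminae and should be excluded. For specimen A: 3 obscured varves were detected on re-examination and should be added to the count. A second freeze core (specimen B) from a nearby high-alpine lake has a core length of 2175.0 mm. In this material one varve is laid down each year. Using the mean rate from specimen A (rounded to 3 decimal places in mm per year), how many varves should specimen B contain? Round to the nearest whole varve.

9295 varves

Specimen A: true varve count = 22248 − 9 + 3 = 22242.
A: Mean rate = 5198.9 mm / 22242 years ≈ 0.234 mm per year.
B spans 2175.0 / 0.234 = 9294.87 years ≈ 9295 varves.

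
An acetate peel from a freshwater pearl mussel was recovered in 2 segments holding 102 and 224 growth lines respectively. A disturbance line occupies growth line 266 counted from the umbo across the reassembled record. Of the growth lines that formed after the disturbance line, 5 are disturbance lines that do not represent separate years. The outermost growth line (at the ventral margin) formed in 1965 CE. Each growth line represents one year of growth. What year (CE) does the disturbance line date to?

1910 CE

Total growth lines = 102 + 224 = 326.
Between growth line 266 and the ventral margin there are 326 − 266 = 60 growth lines.
Excluding 5 false growth lines: 60 − 5 = 55.
1965 − 55 = 1910 CE.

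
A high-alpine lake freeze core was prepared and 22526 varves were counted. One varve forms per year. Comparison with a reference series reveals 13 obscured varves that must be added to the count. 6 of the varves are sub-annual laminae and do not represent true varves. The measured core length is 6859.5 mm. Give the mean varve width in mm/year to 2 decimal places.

Correcting the raw count gives 22526 − 6 + 13 = 22533 true varves.
Mean rate = 6859.5 mm / 22533 years ≈ 0.30 mm/year.

0.30 mm/year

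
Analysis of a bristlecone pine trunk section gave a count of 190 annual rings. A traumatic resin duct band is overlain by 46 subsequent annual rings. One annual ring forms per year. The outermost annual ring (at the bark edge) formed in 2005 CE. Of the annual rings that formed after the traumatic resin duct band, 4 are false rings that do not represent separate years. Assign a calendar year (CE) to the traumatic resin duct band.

1963 CE

46 annual rings formed after the traumatic resin duct band.
46 − 4 false = 42 true annual rings after the traumatic resin duct band.
The annual ring at the bark edge is 2005 CE, so the traumatic resin duct band dates to 2005 − 42 = 1963 CE.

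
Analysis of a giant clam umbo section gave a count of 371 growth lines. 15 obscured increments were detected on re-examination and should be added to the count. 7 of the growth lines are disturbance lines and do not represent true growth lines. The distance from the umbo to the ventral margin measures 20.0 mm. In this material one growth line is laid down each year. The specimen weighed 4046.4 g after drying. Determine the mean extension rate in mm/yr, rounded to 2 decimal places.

True growth line count = 371 − 7 + 15 = 379.
Mean rate = 20.0 mm / 379 years ≈ 0.05 mm/yr.

0.05 mm/yr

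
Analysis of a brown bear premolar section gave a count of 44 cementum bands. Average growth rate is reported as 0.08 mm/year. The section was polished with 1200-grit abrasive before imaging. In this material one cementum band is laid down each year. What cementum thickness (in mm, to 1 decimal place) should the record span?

3.5 mm

The record spans 44 years at 0.08 mm per year.
44 years at 0.08 mm/year gives 0.08 × 44 = 3.5 mm.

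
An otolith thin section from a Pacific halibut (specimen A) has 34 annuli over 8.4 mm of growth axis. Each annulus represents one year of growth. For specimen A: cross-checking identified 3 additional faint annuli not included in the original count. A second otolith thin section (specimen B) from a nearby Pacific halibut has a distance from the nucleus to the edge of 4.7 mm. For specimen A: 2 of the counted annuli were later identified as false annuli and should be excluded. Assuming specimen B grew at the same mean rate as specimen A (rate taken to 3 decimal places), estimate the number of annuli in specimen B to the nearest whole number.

20 annuli

Specimen A: after corrections the count is 34 − 2 + 3 = 35 annuli.
A: Mean rate = 8.4 mm / 35 years ≈ 0.240 mm/yr.
B spans 4.7 / 0.240 = 19.58 years ≈ 20 annuli.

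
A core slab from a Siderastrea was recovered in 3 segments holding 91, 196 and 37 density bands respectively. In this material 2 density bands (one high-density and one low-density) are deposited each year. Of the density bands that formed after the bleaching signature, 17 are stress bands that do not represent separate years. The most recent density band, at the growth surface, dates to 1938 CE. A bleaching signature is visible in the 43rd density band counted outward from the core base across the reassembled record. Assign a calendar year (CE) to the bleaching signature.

1806 CE

Total density bands = 91 + 196 + 37 = 324.
324 − 43 = 281 density bands lie beyond the bleaching signature toward the growth surface.
Excluding 17 false density bands: 281 − 17 = 264.
264 density bands at 2 per year is 264 / 2 = 132 years.
The density band at the growth surface is 1938 CE, so the bleaching signature dates to 1938 − 132 = 1806 CE.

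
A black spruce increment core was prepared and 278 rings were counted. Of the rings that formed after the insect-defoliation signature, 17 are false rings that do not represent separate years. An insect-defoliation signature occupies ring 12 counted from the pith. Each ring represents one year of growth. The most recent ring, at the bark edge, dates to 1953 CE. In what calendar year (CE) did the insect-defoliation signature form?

278 − 12 = 266 rings lie beyond the insect-defoliation signature toward the bark edge.
266 − 17 false = 249 true rings after the insect-defoliation signature.
1953 − 249 = 1704 CE.

1704 CE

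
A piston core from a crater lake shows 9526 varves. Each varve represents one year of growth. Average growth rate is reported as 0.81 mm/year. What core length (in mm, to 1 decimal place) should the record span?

The record spans 9526 years at 0.81 mm per year.
Length ≈ 0.81 × 9526 = 7716.1 mm.

7716.1 mm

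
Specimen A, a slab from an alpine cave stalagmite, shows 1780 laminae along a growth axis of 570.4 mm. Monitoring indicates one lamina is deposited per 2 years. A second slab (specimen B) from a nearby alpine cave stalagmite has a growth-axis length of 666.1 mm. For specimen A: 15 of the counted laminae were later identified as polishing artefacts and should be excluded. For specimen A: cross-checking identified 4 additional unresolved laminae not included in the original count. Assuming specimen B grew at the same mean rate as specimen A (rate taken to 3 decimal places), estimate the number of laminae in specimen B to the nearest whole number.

2069 laminae

Specimen A: correcting the raw count gives 1780 − 15 + 4 = 1769 true laminae.
Specimen A: multiplying by 2 years per lamina: 1769 × 2 = 3538 years.
A: Mean rate = 570.4 mm / 3538 years ≈ 0.161 mm/year.
Specimen B: 666.1 mm / 0.161 mm per year = 4137.27 years; at 2 years per lamina that is 4137.27 / 2 ≈ 2069 laminae.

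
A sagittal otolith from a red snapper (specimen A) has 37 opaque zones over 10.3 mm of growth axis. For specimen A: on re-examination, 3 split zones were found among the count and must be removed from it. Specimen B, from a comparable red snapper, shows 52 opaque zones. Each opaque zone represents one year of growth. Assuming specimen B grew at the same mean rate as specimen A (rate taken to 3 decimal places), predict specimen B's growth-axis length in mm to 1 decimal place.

Specimen A: true opaque zone count = 37 − 3 = 34.
A: Mean rate = 10.3 mm / 34 years ≈ 0.303 mm per year.
B's length ≈ 0.303 × 52 = 15.8 mm.

15.8 mm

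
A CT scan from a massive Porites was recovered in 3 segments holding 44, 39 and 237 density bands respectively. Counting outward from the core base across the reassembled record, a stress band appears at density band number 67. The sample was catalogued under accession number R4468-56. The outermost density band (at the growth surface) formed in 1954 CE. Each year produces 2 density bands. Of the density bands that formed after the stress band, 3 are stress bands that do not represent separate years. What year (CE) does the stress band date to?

1829 CE

Total density bands = 44 + 39 + 237 = 320.
The stress band sits at density band 67 from the core base, so 320 − 67 = 253 density bands formed after it.
253 − 3 false = 250 true density bands after the stress band.
With 2 density bands per year, 250 / 2 = 125 years.
The density band at the growth surface is 1954 CE, so the stress band dates to 1954 − 125 = 1829 CE.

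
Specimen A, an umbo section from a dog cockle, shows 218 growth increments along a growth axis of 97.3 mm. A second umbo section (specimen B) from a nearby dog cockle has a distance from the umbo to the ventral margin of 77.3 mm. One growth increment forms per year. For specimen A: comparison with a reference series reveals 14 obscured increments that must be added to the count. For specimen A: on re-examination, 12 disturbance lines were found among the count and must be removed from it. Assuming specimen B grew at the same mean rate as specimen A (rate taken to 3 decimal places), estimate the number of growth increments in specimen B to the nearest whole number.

Specimen A: adjusted count: 218 − 12 + 14 = 220 growth increments.
A: Extension rate ≈ 97.3 / 220 = 0.442 mm/year.
B spans 77.3 / 0.442 = 174.89 years ≈ 175 growth increments.

175 growth increments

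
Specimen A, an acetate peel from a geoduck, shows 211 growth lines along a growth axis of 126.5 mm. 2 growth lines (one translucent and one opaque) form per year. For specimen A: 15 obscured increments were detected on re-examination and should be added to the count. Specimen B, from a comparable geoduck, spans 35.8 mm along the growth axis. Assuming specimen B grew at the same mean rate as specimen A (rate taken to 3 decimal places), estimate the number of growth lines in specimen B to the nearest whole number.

Specimen A: true growth line count = 211 + 15 = 226.
Specimen A: 226 growth lines at 2 per year is 226 / 2 = 113 years.
A: Mean rate = 126.5 mm / 113 years ≈ 1.119 mm per year.
For B, 35.8 / 1.119 = 31.99 years; at 2 growth lines per year that is 31.99 × 2 ≈ 64 growth lines.

64 growth lines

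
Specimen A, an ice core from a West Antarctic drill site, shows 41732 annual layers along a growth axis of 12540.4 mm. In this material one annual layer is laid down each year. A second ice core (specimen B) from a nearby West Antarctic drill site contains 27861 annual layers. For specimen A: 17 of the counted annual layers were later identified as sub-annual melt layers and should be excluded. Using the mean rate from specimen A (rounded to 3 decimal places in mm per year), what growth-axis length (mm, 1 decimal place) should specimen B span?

Specimen A: true annual layer count = 41732 − 17 = 41715.
A: Mean rate = 12540.4 mm / 41715 years ≈ 0.301 mm/year.
Length of B = 0.301 × 27861 = 8386.2 mm.

8386.2 mm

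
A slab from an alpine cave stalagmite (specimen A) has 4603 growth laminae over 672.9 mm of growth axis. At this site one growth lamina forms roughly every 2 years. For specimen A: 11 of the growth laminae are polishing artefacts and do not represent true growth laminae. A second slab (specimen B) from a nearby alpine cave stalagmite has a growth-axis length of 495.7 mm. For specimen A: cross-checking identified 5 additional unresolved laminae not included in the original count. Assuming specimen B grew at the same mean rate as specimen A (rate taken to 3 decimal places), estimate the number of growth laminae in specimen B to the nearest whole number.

Specimen A: adjusted count: 4603 − 11 + 5 = 4597 growth laminae.
Specimen A: multiplying by 2 years per growth lamina: 4597 × 2 = 9194 years.
A: 672.9 mm over 9194 years gives 672.9 / 9194 ≈ 0.073 mm/yr.
For B, 495.7 / 0.073 = 6790.41 years; at 2 years per growth lamina that is 6790.41 / 2 ≈ 3395 growth laminae.

3395 growth laminae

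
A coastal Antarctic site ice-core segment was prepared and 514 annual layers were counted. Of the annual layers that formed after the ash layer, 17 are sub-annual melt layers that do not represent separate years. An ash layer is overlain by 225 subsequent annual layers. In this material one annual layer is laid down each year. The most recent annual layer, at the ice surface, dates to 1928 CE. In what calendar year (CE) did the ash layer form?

1720 CE

There are 225 annual layers younger than the ash layer.
225 − 17 false = 208 true annual layers after the ash layer.
1928 − 208 = 1720 CE.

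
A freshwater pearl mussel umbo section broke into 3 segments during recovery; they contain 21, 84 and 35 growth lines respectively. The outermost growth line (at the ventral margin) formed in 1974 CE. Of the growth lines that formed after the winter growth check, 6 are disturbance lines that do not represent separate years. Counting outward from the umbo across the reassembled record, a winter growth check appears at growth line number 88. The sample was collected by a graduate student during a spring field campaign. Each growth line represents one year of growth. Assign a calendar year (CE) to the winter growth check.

1928 CE

Total growth lines = 21 + 84 + 35 = 140.
The winter growth check sits at growth line 88 from the umbo, so 140 − 88 = 52 growth lines formed after it.
Removing the 6 false growth lines leaves 52 − 6 = 46 true growth lines beyond the winter growth check.
1974 − 46 = 1928 CE.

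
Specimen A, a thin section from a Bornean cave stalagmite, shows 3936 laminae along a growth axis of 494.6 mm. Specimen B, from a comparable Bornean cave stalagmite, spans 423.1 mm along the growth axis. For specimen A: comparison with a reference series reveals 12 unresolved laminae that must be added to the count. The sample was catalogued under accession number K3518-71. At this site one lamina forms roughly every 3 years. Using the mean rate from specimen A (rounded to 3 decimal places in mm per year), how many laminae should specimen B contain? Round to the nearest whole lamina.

Specimen A: after corrections the count is 3936 + 12 = 3948 laminae.
Specimen A: 3948 laminae at 3 years each span 3948 × 3 = 11844 years.
A: Mean rate = 494.6 mm / 11844 years ≈ 0.042 mm/yr.
For B, 423.1 / 0.042 = 10073.81 years; at 3 years per lamina that is 10073.81 / 3 ≈ 3358 laminae.

3358 laminae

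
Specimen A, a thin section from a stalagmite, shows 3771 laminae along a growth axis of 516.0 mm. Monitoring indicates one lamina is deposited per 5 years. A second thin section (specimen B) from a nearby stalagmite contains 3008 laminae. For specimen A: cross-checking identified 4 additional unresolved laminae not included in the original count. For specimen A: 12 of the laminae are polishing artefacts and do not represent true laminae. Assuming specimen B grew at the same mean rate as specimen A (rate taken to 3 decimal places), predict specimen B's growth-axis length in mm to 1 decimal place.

Specimen A: true lamina count = 3771 − 12 + 4 = 3763.
Specimen A: multiplying by 5 years per lamina: 3763 × 5 = 18815 years.
A: Extension rate ≈ 516.0 / 18815 = 0.027 mm/yr.
Specimen B: at 5 years per lamina, 3008 × 5 = 15040 years. B's length ≈ 0.027 × 15040 = 406.1 mm.

406.1 mm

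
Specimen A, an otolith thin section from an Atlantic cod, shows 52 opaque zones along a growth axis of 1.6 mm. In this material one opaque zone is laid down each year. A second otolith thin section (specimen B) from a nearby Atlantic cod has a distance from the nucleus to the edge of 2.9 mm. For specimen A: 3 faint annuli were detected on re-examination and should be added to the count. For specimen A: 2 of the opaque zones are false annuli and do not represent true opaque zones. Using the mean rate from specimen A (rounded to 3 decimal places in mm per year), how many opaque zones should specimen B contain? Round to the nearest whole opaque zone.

97 opaque zones

Specimen A: correcting the raw count gives 52 − 2 + 3 = 53 true opaque zones.
A: 1.6 mm over 53 years gives 1.6 / 53 ≈ 0.030 mm per year.
Specimen B: 2.9 mm / 0.030 mm per year = 96.67 years ≈ 97 opaque zones.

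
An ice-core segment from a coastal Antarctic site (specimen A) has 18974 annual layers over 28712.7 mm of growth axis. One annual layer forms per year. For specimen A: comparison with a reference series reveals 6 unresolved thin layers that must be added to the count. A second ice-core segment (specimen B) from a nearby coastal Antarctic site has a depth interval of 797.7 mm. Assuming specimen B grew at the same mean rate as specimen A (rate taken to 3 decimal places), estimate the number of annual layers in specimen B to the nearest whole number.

527 annual layers

Specimen A: true annual layer count = 18974 + 6 = 18980.
A: Extension rate ≈ 28712.7 / 18980 = 1.513 mm/yr.
For B, 797.7 / 1.513 = 527.23 years ≈ 527 annual layers.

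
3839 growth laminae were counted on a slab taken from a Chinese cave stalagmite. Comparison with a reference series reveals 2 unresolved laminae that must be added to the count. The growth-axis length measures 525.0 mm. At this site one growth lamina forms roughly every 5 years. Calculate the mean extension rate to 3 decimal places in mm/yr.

0.027 mm/yr

Correcting the raw count gives 3839 + 2 = 3841 true growth laminae.
Multiplying by 5 years per growth lamina: 3841 × 5 = 19205 years.
Extension rate ≈ 525.0 / 19205 = 0.027 mm/yr.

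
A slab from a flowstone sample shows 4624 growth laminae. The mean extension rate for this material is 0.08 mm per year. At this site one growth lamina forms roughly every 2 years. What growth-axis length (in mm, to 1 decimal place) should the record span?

739.8 mm

Multiplying by 2 years per growth lamina: 4624 × 2 = 9248 years.
9248 years at 0.08 mm/year gives 0.08 × 9248 = 739.8 mm.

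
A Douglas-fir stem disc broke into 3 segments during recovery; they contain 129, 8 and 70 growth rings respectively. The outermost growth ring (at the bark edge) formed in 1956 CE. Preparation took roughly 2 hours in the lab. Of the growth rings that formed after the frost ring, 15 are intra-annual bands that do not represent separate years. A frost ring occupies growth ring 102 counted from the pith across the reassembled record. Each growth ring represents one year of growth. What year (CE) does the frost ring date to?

Total growth rings = 129 + 8 + 70 = 207.
The frost ring sits at growth ring 102 from the pith, so 207 − 102 = 105 growth rings formed after it.
Removing the 15 false growth rings leaves 105 − 15 = 90 true growth rings beyond the frost ring.
1956 − 90 = 1866 CE.

1866 CE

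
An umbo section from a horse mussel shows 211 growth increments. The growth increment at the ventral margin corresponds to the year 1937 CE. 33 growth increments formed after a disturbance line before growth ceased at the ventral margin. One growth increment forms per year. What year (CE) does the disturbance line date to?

33 growth increments formed after the disturbance line.
1937 − 33 = 1904 CE.

1904 CE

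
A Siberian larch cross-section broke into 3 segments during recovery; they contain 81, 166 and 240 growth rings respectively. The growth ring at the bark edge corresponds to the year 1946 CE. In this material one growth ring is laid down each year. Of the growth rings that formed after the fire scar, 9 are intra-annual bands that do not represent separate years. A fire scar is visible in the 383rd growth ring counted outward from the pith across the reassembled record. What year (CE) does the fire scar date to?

1851 CE

Total growth rings = 81 + 166 + 240 = 487.
487 − 383 = 104 growth rings lie beyond the fire scar toward the bark edge.
Removing the 9 false growth rings leaves 104 − 9 = 95 true growth rings beyond the fire scar.
Counting back 95 years from 1946 CE places the fire scar in 1946 − 95 = 1851 CE.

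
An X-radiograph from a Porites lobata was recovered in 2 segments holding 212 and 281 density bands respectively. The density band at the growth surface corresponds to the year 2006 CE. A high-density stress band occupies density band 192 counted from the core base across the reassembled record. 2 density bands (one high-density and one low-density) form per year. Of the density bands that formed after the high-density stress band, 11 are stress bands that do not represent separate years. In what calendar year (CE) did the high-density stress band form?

Total density bands = 212 + 281 = 493.
The high-density stress band sits at density band 192 from the core base, so 493 − 192 = 301 density bands formed after it.
Removing the 11 false density bands leaves 301 − 11 = 290 true density bands beyond the high-density stress band.
290 density bands at 2 per year is 290 / 2 = 145 years.
2006 − 145 = 1861 CE.

1861 CE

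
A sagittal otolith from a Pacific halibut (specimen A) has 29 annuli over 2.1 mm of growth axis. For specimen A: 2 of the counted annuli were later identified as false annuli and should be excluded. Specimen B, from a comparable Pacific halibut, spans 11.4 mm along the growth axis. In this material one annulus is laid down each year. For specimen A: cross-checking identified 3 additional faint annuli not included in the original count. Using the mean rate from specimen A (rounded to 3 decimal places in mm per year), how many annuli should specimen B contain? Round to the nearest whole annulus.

Specimen A: after corrections the count is 29 − 2 + 3 = 30 annuli.
A: Mean rate = 2.1 mm / 30 years ≈ 0.070 mm/yr.
For B, 11.4 / 0.070 = 162.86 years ≈ 163 annuli.

163 annuli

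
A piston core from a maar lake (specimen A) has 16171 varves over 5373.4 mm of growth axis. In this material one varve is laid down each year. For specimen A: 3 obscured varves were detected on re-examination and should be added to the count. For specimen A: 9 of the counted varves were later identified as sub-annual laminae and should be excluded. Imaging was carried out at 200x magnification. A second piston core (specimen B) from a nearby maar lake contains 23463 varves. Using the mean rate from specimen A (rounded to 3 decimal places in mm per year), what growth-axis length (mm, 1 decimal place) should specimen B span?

Specimen A: adjusted count: 16171 − 9 + 3 = 16165 varves.
A: Mean rate = 5373.4 mm / 16165 years ≈ 0.332 mm/year.
B's length ≈ 0.332 × 23463 = 7789.7 mm.

7789.7 mm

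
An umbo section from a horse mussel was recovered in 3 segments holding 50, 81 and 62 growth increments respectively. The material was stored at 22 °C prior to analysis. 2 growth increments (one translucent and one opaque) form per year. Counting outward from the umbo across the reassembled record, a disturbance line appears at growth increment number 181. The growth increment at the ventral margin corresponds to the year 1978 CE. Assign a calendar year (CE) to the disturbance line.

1972 CE

Total growth increments = 50 + 81 + 62 = 193.
193 − 181 = 12 growth increments lie beyond the disturbance line toward the ventral margin.
Dividing by 2 growth increments per year: 12 / 2 = 6 years.
1978 − 6 = 1972 CE.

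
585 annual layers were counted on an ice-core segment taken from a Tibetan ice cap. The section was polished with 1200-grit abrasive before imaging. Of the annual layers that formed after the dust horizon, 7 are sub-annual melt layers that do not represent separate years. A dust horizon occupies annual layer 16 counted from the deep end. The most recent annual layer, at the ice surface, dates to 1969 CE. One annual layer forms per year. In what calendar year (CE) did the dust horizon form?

The dust horizon sits at annual layer 16 from the deep end, so 585 − 16 = 569 annual layers formed after it.
569 − 7 false = 562 true annual layers after the dust horizon.
Counting back 562 years from 1969 CE places the dust horizon in 1969 − 562 = 1407 CE.

1407 CE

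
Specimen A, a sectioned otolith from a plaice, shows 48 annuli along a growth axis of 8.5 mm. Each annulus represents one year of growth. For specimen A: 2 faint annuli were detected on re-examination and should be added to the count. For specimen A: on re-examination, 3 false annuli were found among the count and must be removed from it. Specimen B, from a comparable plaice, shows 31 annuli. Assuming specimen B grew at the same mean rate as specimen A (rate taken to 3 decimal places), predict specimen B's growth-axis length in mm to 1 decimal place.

Specimen A: true annulus count = 48 − 3 + 2 = 47.
A: Extension rate ≈ 8.5 / 47 = 0.181 mm per year.
For B, 0.181 mm/year × 31 years = 5.6 mm.

5.6 mm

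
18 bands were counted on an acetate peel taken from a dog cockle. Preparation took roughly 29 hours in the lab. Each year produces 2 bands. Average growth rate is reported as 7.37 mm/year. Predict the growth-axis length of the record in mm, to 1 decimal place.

Dividing by 2 bands per year: 18 / 2 = 9 years.
Length ≈ 7.37 × 9 = 66.3 mm.

66.3 mm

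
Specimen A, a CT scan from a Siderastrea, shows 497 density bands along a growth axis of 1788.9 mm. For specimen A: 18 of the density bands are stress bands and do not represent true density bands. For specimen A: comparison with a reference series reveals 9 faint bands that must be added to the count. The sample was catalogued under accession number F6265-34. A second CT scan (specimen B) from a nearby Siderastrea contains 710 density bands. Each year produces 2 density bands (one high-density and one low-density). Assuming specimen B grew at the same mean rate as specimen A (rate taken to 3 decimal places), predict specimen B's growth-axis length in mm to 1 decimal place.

2602.9 mm

Specimen A: after corrections the count is 497 − 18 + 9 = 488 density bands.
Specimen A: with 2 density bands per year, 488 / 2 = 244 years.
A: Extension rate ≈ 1788.9 / 244 = 7.332 mm/year.
Specimen B: dividing by 2 density bands per year: 710 / 2 = 355 years. For B, 7.332 mm/year × 355 years = 2602.9 mm.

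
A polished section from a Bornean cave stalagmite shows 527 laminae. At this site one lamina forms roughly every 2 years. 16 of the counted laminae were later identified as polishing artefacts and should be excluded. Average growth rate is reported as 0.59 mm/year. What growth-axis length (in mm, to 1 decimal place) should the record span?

603.0 mm

After corrections the count is 527 − 16 = 511 laminae.
Multiplying by 2 years per lamina: 511 × 2 = 1022 years.
1022 years at 0.59 mm/year gives 0.59 × 1022 = 603.0 mm.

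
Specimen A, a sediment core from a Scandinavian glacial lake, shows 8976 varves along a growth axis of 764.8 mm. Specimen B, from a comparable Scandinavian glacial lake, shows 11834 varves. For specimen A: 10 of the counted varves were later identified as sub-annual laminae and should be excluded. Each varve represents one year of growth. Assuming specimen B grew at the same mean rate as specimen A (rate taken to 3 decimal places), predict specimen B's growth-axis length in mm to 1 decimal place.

Specimen A: correcting the raw count gives 8976 − 10 = 8966 true varves.
A: 764.8 mm over 8966 years gives 764.8 / 8966 ≈ 0.085 mm per year.
B's length ≈ 0.085 × 11834 = 1005.9 mm.

1005.9 mm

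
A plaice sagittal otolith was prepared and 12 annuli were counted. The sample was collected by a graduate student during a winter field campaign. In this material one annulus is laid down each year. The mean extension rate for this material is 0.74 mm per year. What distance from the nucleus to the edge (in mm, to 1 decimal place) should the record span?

8.9 mm

12 years of growth are recorded.
12 years at 0.74 mm/year gives 0.74 × 12 = 8.9 mm.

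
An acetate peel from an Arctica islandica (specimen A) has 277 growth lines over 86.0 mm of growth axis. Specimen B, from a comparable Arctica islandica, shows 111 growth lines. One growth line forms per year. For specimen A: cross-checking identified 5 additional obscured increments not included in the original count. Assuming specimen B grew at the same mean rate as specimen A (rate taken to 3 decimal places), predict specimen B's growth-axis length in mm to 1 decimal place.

Specimen A: after corrections the count is 277 + 5 = 282 growth lines.
A: Extension rate ≈ 86.0 / 282 = 0.305 mm/yr.
Length of B = 0.305 × 111 = 33.9 mm.

33.9 mm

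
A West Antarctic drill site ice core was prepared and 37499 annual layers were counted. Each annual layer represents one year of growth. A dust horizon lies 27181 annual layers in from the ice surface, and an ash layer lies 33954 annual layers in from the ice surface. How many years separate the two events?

The two markers are separated by 33954 − 27181 = 6773 annual layers.
One annual layer per year makes the interval 6773 years.

6773 years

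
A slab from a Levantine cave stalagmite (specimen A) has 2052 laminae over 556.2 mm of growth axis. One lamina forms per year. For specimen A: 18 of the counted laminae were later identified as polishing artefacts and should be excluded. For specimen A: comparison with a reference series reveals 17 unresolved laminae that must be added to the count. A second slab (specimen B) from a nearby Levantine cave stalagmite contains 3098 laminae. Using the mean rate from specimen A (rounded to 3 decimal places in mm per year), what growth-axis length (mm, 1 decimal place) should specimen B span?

839.6 mm

Specimen A: after corrections the count is 2052 − 18 + 17 = 2051 laminae.
A: Extension rate ≈ 556.2 / 2051 = 0.271 mm per year.
For B, 0.271 mm/year × 3098 years = 839.6 mm.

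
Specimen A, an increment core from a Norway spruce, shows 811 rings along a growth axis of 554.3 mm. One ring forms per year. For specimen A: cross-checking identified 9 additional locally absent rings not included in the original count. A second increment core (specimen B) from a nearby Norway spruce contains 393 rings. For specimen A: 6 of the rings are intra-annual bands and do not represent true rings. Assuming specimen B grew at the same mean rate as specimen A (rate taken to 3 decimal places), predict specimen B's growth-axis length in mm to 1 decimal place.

267.6 mm

Specimen A: correcting the raw count gives 811 − 6 + 9 = 814 true rings.
A: Mean rate = 554.3 mm / 814 years ≈ 0.681 mm/year.
B's length ≈ 0.681 × 393 = 267.6 mm.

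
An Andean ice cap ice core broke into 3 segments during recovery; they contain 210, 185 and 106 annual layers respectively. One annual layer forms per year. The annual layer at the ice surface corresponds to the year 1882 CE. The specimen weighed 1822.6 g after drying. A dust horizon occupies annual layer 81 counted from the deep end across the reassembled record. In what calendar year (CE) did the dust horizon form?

1462 CE

Total annual layers = 210 + 185 + 106 = 501.
The dust horizon sits at annual layer 81 from the deep end, so 501 − 81 = 420 annual layers formed after it.
The annual layer at the ice surface is 1882 CE, so the dust horizon dates to 1882 − 420 = 1462 CE.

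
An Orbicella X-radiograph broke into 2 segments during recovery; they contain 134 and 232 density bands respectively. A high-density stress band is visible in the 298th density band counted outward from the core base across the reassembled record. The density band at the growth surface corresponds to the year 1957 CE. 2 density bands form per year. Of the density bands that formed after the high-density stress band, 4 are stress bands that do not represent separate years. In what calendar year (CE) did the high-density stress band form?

1925 CE

Total density bands = 134 + 232 = 366.
Between density band 298 and the growth surface there are 366 − 298 = 68 density bands.
Excluding 4 false density bands: 68 − 4 = 64.
64 density bands at 2 per year is 64 / 2 = 32 years.
Counting back 32 years from 1957 CE places the high-density stress band in 1957 − 32 = 1925 CE.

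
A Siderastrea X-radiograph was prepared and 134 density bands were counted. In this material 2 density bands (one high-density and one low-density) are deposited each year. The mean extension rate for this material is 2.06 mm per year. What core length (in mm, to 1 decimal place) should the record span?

138.0 mm

134 density bands at 2 per year is 134 / 2 = 67 years.
Length ≈ 2.06 × 67 = 138.0 mm.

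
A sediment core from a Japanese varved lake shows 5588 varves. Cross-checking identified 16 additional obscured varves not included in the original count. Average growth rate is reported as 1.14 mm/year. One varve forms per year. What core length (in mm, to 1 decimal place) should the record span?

6388.6 mm

Adjusted count: 5588 + 16 = 5604 varves.
5604 years at 1.14 mm/year gives 1.14 × 5604 = 6388.6 mm.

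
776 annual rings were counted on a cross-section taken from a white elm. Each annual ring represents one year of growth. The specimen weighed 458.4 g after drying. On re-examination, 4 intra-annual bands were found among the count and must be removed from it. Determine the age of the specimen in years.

After corrections the count is 776 − 4 = 772 annual rings.
With a one-to-one annual ring periodicity this is 772 years.

772 years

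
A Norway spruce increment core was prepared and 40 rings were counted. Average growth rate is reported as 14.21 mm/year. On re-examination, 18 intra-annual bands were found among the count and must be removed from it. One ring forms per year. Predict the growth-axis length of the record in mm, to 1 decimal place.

True ring count = 40 − 18 = 22.
Length ≈ 14.21 × 22 = 312.6 mm.

312.6 mm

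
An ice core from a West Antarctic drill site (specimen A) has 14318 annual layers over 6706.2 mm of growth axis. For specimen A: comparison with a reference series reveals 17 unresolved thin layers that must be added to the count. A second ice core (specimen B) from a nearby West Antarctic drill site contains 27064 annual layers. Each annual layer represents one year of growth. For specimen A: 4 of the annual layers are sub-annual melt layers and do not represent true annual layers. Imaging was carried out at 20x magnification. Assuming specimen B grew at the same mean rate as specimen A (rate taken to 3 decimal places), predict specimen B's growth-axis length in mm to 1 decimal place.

Specimen A: correcting the raw count gives 14318 − 4 + 17 = 14331 true annual layers.
A: Mean rate = 6706.2 mm / 14331 years ≈ 0.468 mm/year.
For B, 0.468 mm/year × 27064 years = 12666.0 mm.

12666.0 mm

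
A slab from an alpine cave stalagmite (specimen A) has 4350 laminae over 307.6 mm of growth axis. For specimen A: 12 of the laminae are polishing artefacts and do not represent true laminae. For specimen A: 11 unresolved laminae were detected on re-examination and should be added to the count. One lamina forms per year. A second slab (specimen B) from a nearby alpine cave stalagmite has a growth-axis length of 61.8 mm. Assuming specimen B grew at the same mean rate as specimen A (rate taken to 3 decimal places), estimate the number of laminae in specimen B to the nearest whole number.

870 laminae

Specimen A: after corrections the count is 4350 − 12 + 11 = 4349 laminae.
A: 307.6 mm over 4349 years gives 307.6 / 4349 ≈ 0.071 mm/yr.
For B, 61.8 / 0.071 = 870.42 years ≈ 870 laminae.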